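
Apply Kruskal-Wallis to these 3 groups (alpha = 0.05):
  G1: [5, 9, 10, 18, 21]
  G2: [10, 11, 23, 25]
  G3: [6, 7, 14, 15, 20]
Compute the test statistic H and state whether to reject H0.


Step 1: Combine all N = 14 observations and assign midranks.
sorted (value, group, rank): (5,G1,1), (6,G3,2), (7,G3,3), (9,G1,4), (10,G1,5.5), (10,G2,5.5), (11,G2,7), (14,G3,8), (15,G3,9), (18,G1,10), (20,G3,11), (21,G1,12), (23,G2,13), (25,G2,14)
Step 2: Sum ranks within each group.
R_1 = 32.5 (n_1 = 5)
R_2 = 39.5 (n_2 = 4)
R_3 = 33 (n_3 = 5)
Step 3: H = 12/(N(N+1)) * sum(R_i^2/n_i) - 3(N+1)
     = 12/(14*15) * (32.5^2/5 + 39.5^2/4 + 33^2/5) - 3*15
     = 0.057143 * 819.112 - 45
     = 1.806429.
Step 4: Ties present; correction factor C = 1 - 6/(14^3 - 14) = 0.997802. Corrected H = 1.806429 / 0.997802 = 1.810407.
Step 5: Under H0, H ~ chi^2(2); p-value = 0.404459.
Step 6: alpha = 0.05. fail to reject H0.

H = 1.8104, df = 2, p = 0.404459, fail to reject H0.


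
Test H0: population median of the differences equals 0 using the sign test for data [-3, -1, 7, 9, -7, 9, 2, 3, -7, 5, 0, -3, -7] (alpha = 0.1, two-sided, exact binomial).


Step 1: Discard zero differences. Original n = 13; n_eff = number of nonzero differences = 12.
Nonzero differences (with sign): -3, -1, +7, +9, -7, +9, +2, +3, -7, +5, -3, -7
Step 2: Count signs: positive = 6, negative = 6.
Step 3: Under H0: P(positive) = 0.5, so the number of positives S ~ Bin(12, 0.5).
Step 4: Two-sided exact p-value = sum of Bin(12,0.5) probabilities at or below the observed probability = 1.000000.
Step 5: alpha = 0.1. fail to reject H0.

n_eff = 12, pos = 6, neg = 6, p = 1.000000, fail to reject H0.


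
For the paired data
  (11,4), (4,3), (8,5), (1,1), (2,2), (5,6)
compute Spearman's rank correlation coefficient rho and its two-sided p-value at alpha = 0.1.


Step 1: Rank x and y separately (midranks; no ties here).
rank(x): 11->6, 4->3, 8->5, 1->1, 2->2, 5->4
rank(y): 4->4, 3->3, 5->5, 1->1, 2->2, 6->6
Step 2: d_i = R_x(i) - R_y(i); compute d_i^2.
  (6-4)^2=4, (3-3)^2=0, (5-5)^2=0, (1-1)^2=0, (2-2)^2=0, (4-6)^2=4
sum(d^2) = 8.
Step 3: rho = 1 - 6*8 / (6*(6^2 - 1)) = 1 - 48/210 = 0.771429.
Step 4: Under H0, t = rho * sqrt((n-2)/(1-rho^2)) = 2.4247 ~ t(4).
Step 5: Two-sided p-value from the t-distribution with 4 df = 0.072397.
Step 6: alpha = 0.1. reject H0.

rho = 0.7714, p = 0.072397, reject H0 at alpha = 0.1.


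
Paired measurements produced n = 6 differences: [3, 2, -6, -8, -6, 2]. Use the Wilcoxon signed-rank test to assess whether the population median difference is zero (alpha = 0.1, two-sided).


Step 1: Drop any zero differences (none here) and take |d_i|.
|d| = [3, 2, 6, 8, 6, 2]
Step 2: Midrank |d_i| (ties get averaged ranks).
ranks: |3|->3, |2|->1.5, |6|->4.5, |8|->6, |6|->4.5, |2|->1.5
Step 3: Attach original signs; sum ranks with positive sign and with negative sign.
W+ = 3 + 1.5 + 1.5 = 6
W- = 4.5 + 6 + 4.5 = 15
(Check: W+ + W- = 21 should equal n(n+1)/2 = 21.)
Step 4: Test statistic W = min(W+, W-) = 6.
Step 5: Ties in |d|, so use the tie-corrected normal approximation.
        E[W] = n(n+1)/4 = 6*7/4 = 10.5.
        Tie groups: |d|=2 (t=2), |d|=6 (t=2); sum(t^3 - t) = 12.
        Var[W] = n(n+1)(2n+1)/24 - sum(t^3-t)/48 = 546/24 - 12/48 = 22.5.
        z = (W - E[W]) / sqrt(Var[W]) = (6 - 10.5) / 4.7434 = -0.9487.
        Two-sided p = 2*Phi(z) = 0.342782.
Step 6: alpha = 0.1. fail to reject H0.

W+ = 6, W- = 15, W = min = 6, p = 0.342782, fail to reject H0.


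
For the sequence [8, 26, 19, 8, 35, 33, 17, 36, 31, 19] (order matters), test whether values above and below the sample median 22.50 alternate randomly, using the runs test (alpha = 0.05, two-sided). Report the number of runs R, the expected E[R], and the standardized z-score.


Step 1: Compute median = 22.50; label A = above, B = below.
Labels in order: BABBAABAAB  (n_A = 5, n_B = 5)
Step 2: Count runs R = 7.
Step 3: Under H0 (random ordering), E[R] = 2*n_A*n_B/(n_A+n_B) + 1 = 2*5*5/10 + 1 = 6.0000.
        Var[R] = 2*n_A*n_B*(2*n_A*n_B - n_A - n_B) / ((n_A+n_B)^2 * (n_A+n_B-1)) = 2000/900 = 2.2222.
        SD[R] = 1.4907.
Step 4: Continuity-corrected z = (R - 0.5 - E[R]) / SD[R] = (7 - 0.5 - 6.0000) / 1.4907 = 0.3354.
Step 5: Two-sided p-value via normal approximation = 2*(1 - Phi(|z|)) = 0.737316.
Step 6: alpha = 0.05. fail to reject H0.

R = 7, z = 0.3354, p = 0.737316, fail to reject H0.


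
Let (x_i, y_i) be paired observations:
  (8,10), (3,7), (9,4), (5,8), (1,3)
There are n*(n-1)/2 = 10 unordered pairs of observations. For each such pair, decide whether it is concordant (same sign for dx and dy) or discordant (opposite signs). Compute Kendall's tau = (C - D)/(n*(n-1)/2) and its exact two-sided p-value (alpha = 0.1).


Step 1: Enumerate the 10 unordered pairs (i,j) with i<j and classify each by sign(x_j-x_i) * sign(y_j-y_i).
  (1,2):dx=-5,dy=-3->C; (1,3):dx=+1,dy=-6->D; (1,4):dx=-3,dy=-2->C; (1,5):dx=-7,dy=-7->C
  (2,3):dx=+6,dy=-3->D; (2,4):dx=+2,dy=+1->C; (2,5):dx=-2,dy=-4->C; (3,4):dx=-4,dy=+4->D
  (3,5):dx=-8,dy=-1->C; (4,5):dx=-4,dy=-5->C
Step 2: C = 7, D = 3, total pairs = 10.
Step 3: tau = (C - D)/(n(n-1)/2) = (7 - 3)/10 = 0.400000.
Step 4: Exact two-sided p-value (enumerate n! = 120 permutations of y under H0): p = 0.483333.
Step 5: alpha = 0.1. fail to reject H0.

tau_b = 0.4000 (C=7, D=3), p = 0.483333, fail to reject H0.


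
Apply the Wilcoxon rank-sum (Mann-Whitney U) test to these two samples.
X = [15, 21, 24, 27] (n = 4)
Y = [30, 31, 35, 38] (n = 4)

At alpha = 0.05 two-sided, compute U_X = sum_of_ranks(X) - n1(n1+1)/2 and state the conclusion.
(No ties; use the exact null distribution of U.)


Step 1: Combine and sort all 8 observations; assign midranks.
sorted (value, group): (15,X), (21,X), (24,X), (27,X), (30,Y), (31,Y), (35,Y), (38,Y)
ranks: 15->1, 21->2, 24->3, 27->4, 30->5, 31->6, 35->7, 38->8
Step 2: Rank sum for X: R1 = 1 + 2 + 3 + 4 = 10.
Step 3: U_X = R1 - n1(n1+1)/2 = 10 - 4*5/2 = 10 - 10 = 0.
       U_Y = n1*n2 - U_X = 16 - 0 = 16.
Step 4: No ties, so the exact null distribution of U (based on enumerating the C(8,4) = 70 equally likely rank assignments) gives the two-sided p-value.
Step 5: p-value = 0.028571; compare to alpha = 0.05. reject H0.

U_X = 0, p = 0.028571, reject H0 at alpha = 0.05.


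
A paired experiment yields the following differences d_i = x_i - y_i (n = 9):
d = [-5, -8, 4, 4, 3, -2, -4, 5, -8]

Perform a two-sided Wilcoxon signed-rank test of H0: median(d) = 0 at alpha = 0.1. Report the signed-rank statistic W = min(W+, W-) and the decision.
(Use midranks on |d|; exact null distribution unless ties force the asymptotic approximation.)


Step 1: Drop any zero differences (none here) and take |d_i|.
|d| = [5, 8, 4, 4, 3, 2, 4, 5, 8]
Step 2: Midrank |d_i| (ties get averaged ranks).
ranks: |5|->6.5, |8|->8.5, |4|->4, |4|->4, |3|->2, |2|->1, |4|->4, |5|->6.5, |8|->8.5
Step 3: Attach original signs; sum ranks with positive sign and with negative sign.
W+ = 4 + 4 + 2 + 6.5 = 16.5
W- = 6.5 + 8.5 + 1 + 4 + 8.5 = 28.5
(Check: W+ + W- = 45 should equal n(n+1)/2 = 45.)
Step 4: Test statistic W = min(W+, W-) = 16.5.
Step 5: Ties in |d|, so use the tie-corrected normal approximation.
        E[W] = n(n+1)/4 = 9*10/4 = 22.5.
        Tie groups: |d|=4 (t=3), |d|=5 (t=2), |d|=8 (t=2); sum(t^3 - t) = 36.
        Var[W] = n(n+1)(2n+1)/24 - sum(t^3-t)/48 = 1710/24 - 36/48 = 70.5.
        z = (W - E[W]) / sqrt(Var[W]) = (16.5 - 22.5) / 8.3964 = -0.7146.
        Two-sided p = 2*Phi(z) = 0.474863.
Step 6: alpha = 0.1. fail to reject H0.

W+ = 16.5, W- = 28.5, W = min = 16.5, p = 0.474863, fail to reject H0.


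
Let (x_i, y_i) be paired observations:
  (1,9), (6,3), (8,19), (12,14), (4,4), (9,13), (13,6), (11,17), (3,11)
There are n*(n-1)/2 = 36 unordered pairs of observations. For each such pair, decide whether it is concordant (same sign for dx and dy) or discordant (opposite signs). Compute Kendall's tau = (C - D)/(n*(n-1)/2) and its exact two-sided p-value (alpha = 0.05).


Step 1: Enumerate the 36 unordered pairs (i,j) with i<j and classify each by sign(x_j-x_i) * sign(y_j-y_i).
  (1,2):dx=+5,dy=-6->D; (1,3):dx=+7,dy=+10->C; (1,4):dx=+11,dy=+5->C; (1,5):dx=+3,dy=-5->D
  (1,6):dx=+8,dy=+4->C; (1,7):dx=+12,dy=-3->D; (1,8):dx=+10,dy=+8->C; (1,9):dx=+2,dy=+2->C
  (2,3):dx=+2,dy=+16->C; (2,4):dx=+6,dy=+11->C; (2,5):dx=-2,dy=+1->D; (2,6):dx=+3,dy=+10->C
  (2,7):dx=+7,dy=+3->C; (2,8):dx=+5,dy=+14->C; (2,9):dx=-3,dy=+8->D; (3,4):dx=+4,dy=-5->D
  (3,5):dx=-4,dy=-15->C; (3,6):dx=+1,dy=-6->D; (3,7):dx=+5,dy=-13->D; (3,8):dx=+3,dy=-2->D
  (3,9):dx=-5,dy=-8->C; (4,5):dx=-8,dy=-10->C; (4,6):dx=-3,dy=-1->C; (4,7):dx=+1,dy=-8->D
  (4,8):dx=-1,dy=+3->D; (4,9):dx=-9,dy=-3->C; (5,6):dx=+5,dy=+9->C; (5,7):dx=+9,dy=+2->C
  (5,8):dx=+7,dy=+13->C; (5,9):dx=-1,dy=+7->D; (6,7):dx=+4,dy=-7->D; (6,8):dx=+2,dy=+4->C
  (6,9):dx=-6,dy=-2->C; (7,8):dx=-2,dy=+11->D; (7,9):dx=-10,dy=+5->D; (8,9):dx=-8,dy=-6->C
Step 2: C = 21, D = 15, total pairs = 36.
Step 3: tau = (C - D)/(n(n-1)/2) = (21 - 15)/36 = 0.166667.
Step 4: Exact two-sided p-value (enumerate n! = 362880 permutations of y under H0): p = 0.612202.
Step 5: alpha = 0.05. fail to reject H0.

tau_b = 0.1667 (C=21, D=15), p = 0.612202, fail to reject H0.


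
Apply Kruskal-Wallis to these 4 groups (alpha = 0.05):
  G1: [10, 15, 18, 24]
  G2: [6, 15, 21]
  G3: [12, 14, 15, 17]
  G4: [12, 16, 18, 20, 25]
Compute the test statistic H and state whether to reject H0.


Step 1: Combine all N = 16 observations and assign midranks.
sorted (value, group, rank): (6,G2,1), (10,G1,2), (12,G3,3.5), (12,G4,3.5), (14,G3,5), (15,G1,7), (15,G2,7), (15,G3,7), (16,G4,9), (17,G3,10), (18,G1,11.5), (18,G4,11.5), (20,G4,13), (21,G2,14), (24,G1,15), (25,G4,16)
Step 2: Sum ranks within each group.
R_1 = 35.5 (n_1 = 4)
R_2 = 22 (n_2 = 3)
R_3 = 25.5 (n_3 = 4)
R_4 = 53 (n_4 = 5)
Step 3: H = 12/(N(N+1)) * sum(R_i^2/n_i) - 3(N+1)
     = 12/(16*17) * (35.5^2/4 + 22^2/3 + 25.5^2/4 + 53^2/5) - 3*17
     = 0.044118 * 1200.76 - 51
     = 1.974632.
Step 4: Ties present; correction factor C = 1 - 36/(16^3 - 16) = 0.991176. Corrected H = 1.974632 / 0.991176 = 1.992211.
Step 5: Under H0, H ~ chi^2(3); p-value = 0.574025.
Step 6: alpha = 0.05. fail to reject H0.

H = 1.9922, df = 3, p = 0.574025, fail to reject H0.


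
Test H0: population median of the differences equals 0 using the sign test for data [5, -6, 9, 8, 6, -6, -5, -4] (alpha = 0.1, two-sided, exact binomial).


Step 1: Discard zero differences. Original n = 8; n_eff = number of nonzero differences = 8.
Nonzero differences (with sign): +5, -6, +9, +8, +6, -6, -5, -4
Step 2: Count signs: positive = 4, negative = 4.
Step 3: Under H0: P(positive) = 0.5, so the number of positives S ~ Bin(8, 0.5).
Step 4: Two-sided exact p-value = sum of Bin(8,0.5) probabilities at or below the observed probability = 1.000000.
Step 5: alpha = 0.1. fail to reject H0.

n_eff = 8, pos = 4, neg = 4, p = 1.000000, fail to reject H0.


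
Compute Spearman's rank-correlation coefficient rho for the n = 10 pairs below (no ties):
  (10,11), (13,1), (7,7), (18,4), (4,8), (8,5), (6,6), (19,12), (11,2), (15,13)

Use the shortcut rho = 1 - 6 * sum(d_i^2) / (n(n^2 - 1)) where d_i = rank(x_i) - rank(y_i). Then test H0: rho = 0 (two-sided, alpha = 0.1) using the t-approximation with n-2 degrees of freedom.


Step 1: Rank x and y separately (midranks; no ties here).
rank(x): 10->5, 13->7, 7->3, 18->9, 4->1, 8->4, 6->2, 19->10, 11->6, 15->8
rank(y): 11->8, 1->1, 7->6, 4->3, 8->7, 5->4, 6->5, 12->9, 2->2, 13->10
Step 2: d_i = R_x(i) - R_y(i); compute d_i^2.
  (5-8)^2=9, (7-1)^2=36, (3-6)^2=9, (9-3)^2=36, (1-7)^2=36, (4-4)^2=0, (2-5)^2=9, (10-9)^2=1, (6-2)^2=16, (8-10)^2=4
sum(d^2) = 156.
Step 3: rho = 1 - 6*156 / (10*(10^2 - 1)) = 1 - 936/990 = 0.054545.
Step 4: Under H0, t = rho * sqrt((n-2)/(1-rho^2)) = 0.1545 ~ t(8).
Step 5: Two-sided p-value from the t-distribution with 8 df = 0.881036.
Step 6: alpha = 0.1. fail to reject H0.

rho = 0.0545, p = 0.881036, fail to reject H0 at alpha = 0.1.


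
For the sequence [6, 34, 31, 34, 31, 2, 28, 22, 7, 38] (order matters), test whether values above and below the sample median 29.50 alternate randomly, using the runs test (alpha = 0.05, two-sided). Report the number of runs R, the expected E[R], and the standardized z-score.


Step 1: Compute median = 29.50; label A = above, B = below.
Labels in order: BAAAABBBBA  (n_A = 5, n_B = 5)
Step 2: Count runs R = 4.
Step 3: Under H0 (random ordering), E[R] = 2*n_A*n_B/(n_A+n_B) + 1 = 2*5*5/10 + 1 = 6.0000.
        Var[R] = 2*n_A*n_B*(2*n_A*n_B - n_A - n_B) / ((n_A+n_B)^2 * (n_A+n_B-1)) = 2000/900 = 2.2222.
        SD[R] = 1.4907.
Step 4: Continuity-corrected z = (R + 0.5 - E[R]) / SD[R] = (4 + 0.5 - 6.0000) / 1.4907 = -1.0062.
Step 5: Two-sided p-value via normal approximation = 2*(1 - Phi(|z|)) = 0.314305.
Step 6: alpha = 0.05. fail to reject H0.

R = 4, z = -1.0062, p = 0.314305, fail to reject H0.


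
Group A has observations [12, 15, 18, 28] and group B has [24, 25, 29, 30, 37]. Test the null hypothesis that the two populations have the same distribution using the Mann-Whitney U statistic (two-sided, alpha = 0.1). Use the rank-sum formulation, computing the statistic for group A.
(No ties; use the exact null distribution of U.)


Step 1: Combine and sort all 9 observations; assign midranks.
sorted (value, group): (12,X), (15,X), (18,X), (24,Y), (25,Y), (28,X), (29,Y), (30,Y), (37,Y)
ranks: 12->1, 15->2, 18->3, 24->4, 25->5, 28->6, 29->7, 30->8, 37->9
Step 2: Rank sum for X: R1 = 1 + 2 + 3 + 6 = 12.
Step 3: U_X = R1 - n1(n1+1)/2 = 12 - 4*5/2 = 12 - 10 = 2.
       U_Y = n1*n2 - U_X = 20 - 2 = 18.
Step 4: No ties, so the exact null distribution of U (based on enumerating the C(9,4) = 126 equally likely rank assignments) gives the two-sided p-value.
Step 5: p-value = 0.063492; compare to alpha = 0.1. reject H0.

U_X = 2, p = 0.063492, reject H0 at alpha = 0.1.


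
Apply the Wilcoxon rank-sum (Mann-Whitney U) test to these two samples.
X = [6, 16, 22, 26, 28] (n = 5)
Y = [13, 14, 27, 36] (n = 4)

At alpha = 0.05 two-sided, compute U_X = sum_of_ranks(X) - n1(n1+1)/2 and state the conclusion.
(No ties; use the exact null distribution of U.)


Step 1: Combine and sort all 9 observations; assign midranks.
sorted (value, group): (6,X), (13,Y), (14,Y), (16,X), (22,X), (26,X), (27,Y), (28,X), (36,Y)
ranks: 6->1, 13->2, 14->3, 16->4, 22->5, 26->6, 27->7, 28->8, 36->9
Step 2: Rank sum for X: R1 = 1 + 4 + 5 + 6 + 8 = 24.
Step 3: U_X = R1 - n1(n1+1)/2 = 24 - 5*6/2 = 24 - 15 = 9.
       U_Y = n1*n2 - U_X = 20 - 9 = 11.
Step 4: No ties, so the exact null distribution of U (based on enumerating the C(9,5) = 126 equally likely rank assignments) gives the two-sided p-value.
Step 5: p-value = 0.904762; compare to alpha = 0.05. fail to reject H0.

U_X = 9, p = 0.904762, fail to reject H0 at alpha = 0.05.


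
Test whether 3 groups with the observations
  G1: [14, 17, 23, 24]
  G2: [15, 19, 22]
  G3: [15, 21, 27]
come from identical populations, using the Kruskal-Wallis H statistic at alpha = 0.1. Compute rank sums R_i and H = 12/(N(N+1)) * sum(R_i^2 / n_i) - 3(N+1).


Step 1: Combine all N = 10 observations and assign midranks.
sorted (value, group, rank): (14,G1,1), (15,G2,2.5), (15,G3,2.5), (17,G1,4), (19,G2,5), (21,G3,6), (22,G2,7), (23,G1,8), (24,G1,9), (27,G3,10)
Step 2: Sum ranks within each group.
R_1 = 22 (n_1 = 4)
R_2 = 14.5 (n_2 = 3)
R_3 = 18.5 (n_3 = 3)
Step 3: H = 12/(N(N+1)) * sum(R_i^2/n_i) - 3(N+1)
     = 12/(10*11) * (22^2/4 + 14.5^2/3 + 18.5^2/3) - 3*11
     = 0.109091 * 305.167 - 33
     = 0.290909.
Step 4: Ties present; correction factor C = 1 - 6/(10^3 - 10) = 0.993939. Corrected H = 0.290909 / 0.993939 = 0.292683.
Step 5: Under H0, H ~ chi^2(2); p-value = 0.863863.
Step 6: alpha = 0.1. fail to reject H0.

H = 0.2927, df = 2, p = 0.863863, fail to reject H0.


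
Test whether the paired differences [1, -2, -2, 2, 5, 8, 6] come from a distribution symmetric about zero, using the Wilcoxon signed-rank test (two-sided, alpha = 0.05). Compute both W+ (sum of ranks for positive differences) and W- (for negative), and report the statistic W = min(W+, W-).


Step 1: Drop any zero differences (none here) and take |d_i|.
|d| = [1, 2, 2, 2, 5, 8, 6]
Step 2: Midrank |d_i| (ties get averaged ranks).
ranks: |1|->1, |2|->3, |2|->3, |2|->3, |5|->5, |8|->7, |6|->6
Step 3: Attach original signs; sum ranks with positive sign and with negative sign.
W+ = 1 + 3 + 5 + 7 + 6 = 22
W- = 3 + 3 = 6
(Check: W+ + W- = 28 should equal n(n+1)/2 = 28.)
Step 4: Test statistic W = min(W+, W-) = 6.
Step 5: Ties in |d|, so use the tie-corrected normal approximation.
        E[W] = n(n+1)/4 = 7*8/4 = 14.
        Tie groups: |d|=2 (t=3); sum(t^3 - t) = 24.
        Var[W] = n(n+1)(2n+1)/24 - sum(t^3-t)/48 = 840/24 - 24/48 = 34.5.
        z = (W - E[W]) / sqrt(Var[W]) = (6 - 14) / 5.8737 = -1.3620.
        Two-sided p = 2*Phi(z) = 0.173195.
Step 6: alpha = 0.05. fail to reject H0.

W+ = 22, W- = 6, W = min = 6, p = 0.173195, fail to reject H0.


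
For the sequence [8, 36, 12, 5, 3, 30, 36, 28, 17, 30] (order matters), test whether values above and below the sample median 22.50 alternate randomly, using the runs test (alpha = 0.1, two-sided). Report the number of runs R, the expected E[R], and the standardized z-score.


Step 1: Compute median = 22.50; label A = above, B = below.
Labels in order: BABBBAAABA  (n_A = 5, n_B = 5)
Step 2: Count runs R = 6.
Step 3: Under H0 (random ordering), E[R] = 2*n_A*n_B/(n_A+n_B) + 1 = 2*5*5/10 + 1 = 6.0000.
        Var[R] = 2*n_A*n_B*(2*n_A*n_B - n_A - n_B) / ((n_A+n_B)^2 * (n_A+n_B-1)) = 2000/900 = 2.2222.
        SD[R] = 1.4907.
Step 4: R = E[R], so z = 0 with no continuity correction.
Step 5: Two-sided p-value via normal approximation = 2*(1 - Phi(|z|)) = 1.000000.
Step 6: alpha = 0.1. fail to reject H0.

R = 6, z = 0.0000, p = 1.000000, fail to reject H0.


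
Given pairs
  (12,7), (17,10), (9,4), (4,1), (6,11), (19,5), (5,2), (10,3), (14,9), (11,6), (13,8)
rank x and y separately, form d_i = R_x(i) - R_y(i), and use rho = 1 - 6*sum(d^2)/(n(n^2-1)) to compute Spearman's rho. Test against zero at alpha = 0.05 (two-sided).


Step 1: Rank x and y separately (midranks; no ties here).
rank(x): 12->7, 17->10, 9->4, 4->1, 6->3, 19->11, 5->2, 10->5, 14->9, 11->6, 13->8
rank(y): 7->7, 10->10, 4->4, 1->1, 11->11, 5->5, 2->2, 3->3, 9->9, 6->6, 8->8
Step 2: d_i = R_x(i) - R_y(i); compute d_i^2.
  (7-7)^2=0, (10-10)^2=0, (4-4)^2=0, (1-1)^2=0, (3-11)^2=64, (11-5)^2=36, (2-2)^2=0, (5-3)^2=4, (9-9)^2=0, (6-6)^2=0, (8-8)^2=0
sum(d^2) = 104.
Step 3: rho = 1 - 6*104 / (11*(11^2 - 1)) = 1 - 624/1320 = 0.527273.
Step 4: Under H0, t = rho * sqrt((n-2)/(1-rho^2)) = 1.8616 ~ t(9).
Step 5: Two-sided p-value from the t-distribution with 9 df = 0.095565.
Step 6: alpha = 0.05. fail to reject H0.

rho = 0.5273, p = 0.095565, fail to reject H0 at alpha = 0.05.


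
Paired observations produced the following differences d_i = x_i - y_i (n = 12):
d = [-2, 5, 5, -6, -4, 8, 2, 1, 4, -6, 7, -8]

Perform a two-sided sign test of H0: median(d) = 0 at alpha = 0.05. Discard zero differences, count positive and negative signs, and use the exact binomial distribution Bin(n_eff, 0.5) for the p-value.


Step 1: Discard zero differences. Original n = 12; n_eff = number of nonzero differences = 12.
Nonzero differences (with sign): -2, +5, +5, -6, -4, +8, +2, +1, +4, -6, +7, -8
Step 2: Count signs: positive = 7, negative = 5.
Step 3: Under H0: P(positive) = 0.5, so the number of positives S ~ Bin(12, 0.5).
Step 4: Two-sided exact p-value = sum of Bin(12,0.5) probabilities at or below the observed probability = 0.774414.
Step 5: alpha = 0.05. fail to reject H0.

n_eff = 12, pos = 7, neg = 5, p = 0.774414, fail to reject H0.


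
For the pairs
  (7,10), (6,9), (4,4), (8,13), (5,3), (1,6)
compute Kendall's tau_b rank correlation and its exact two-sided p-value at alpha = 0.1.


Step 1: Enumerate the 15 unordered pairs (i,j) with i<j and classify each by sign(x_j-x_i) * sign(y_j-y_i).
  (1,2):dx=-1,dy=-1->C; (1,3):dx=-3,dy=-6->C; (1,4):dx=+1,dy=+3->C; (1,5):dx=-2,dy=-7->C
  (1,6):dx=-6,dy=-4->C; (2,3):dx=-2,dy=-5->C; (2,4):dx=+2,dy=+4->C; (2,5):dx=-1,dy=-6->C
  (2,6):dx=-5,dy=-3->C; (3,4):dx=+4,dy=+9->C; (3,5):dx=+1,dy=-1->D; (3,6):dx=-3,dy=+2->D
  (4,5):dx=-3,dy=-10->C; (4,6):dx=-7,dy=-7->C; (5,6):dx=-4,dy=+3->D
Step 2: C = 12, D = 3, total pairs = 15.
Step 3: tau = (C - D)/(n(n-1)/2) = (12 - 3)/15 = 0.600000.
Step 4: Exact two-sided p-value (enumerate n! = 720 permutations of y under H0): p = 0.136111.
Step 5: alpha = 0.1. fail to reject H0.

tau_b = 0.6000 (C=12, D=3), p = 0.136111, fail to reject H0.


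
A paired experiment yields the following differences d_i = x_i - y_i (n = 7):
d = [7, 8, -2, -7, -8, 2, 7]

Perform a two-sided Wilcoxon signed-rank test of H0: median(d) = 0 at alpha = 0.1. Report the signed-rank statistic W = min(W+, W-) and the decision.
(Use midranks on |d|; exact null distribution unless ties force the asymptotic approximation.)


Step 1: Drop any zero differences (none here) and take |d_i|.
|d| = [7, 8, 2, 7, 8, 2, 7]
Step 2: Midrank |d_i| (ties get averaged ranks).
ranks: |7|->4, |8|->6.5, |2|->1.5, |7|->4, |8|->6.5, |2|->1.5, |7|->4
Step 3: Attach original signs; sum ranks with positive sign and with negative sign.
W+ = 4 + 6.5 + 1.5 + 4 = 16
W- = 1.5 + 4 + 6.5 = 12
(Check: W+ + W- = 28 should equal n(n+1)/2 = 28.)
Step 4: Test statistic W = min(W+, W-) = 12.
Step 5: Ties in |d|, so use the tie-corrected normal approximation.
        E[W] = n(n+1)/4 = 7*8/4 = 14.
        Tie groups: |d|=2 (t=2), |d|=7 (t=3), |d|=8 (t=2); sum(t^3 - t) = 36.
        Var[W] = n(n+1)(2n+1)/24 - sum(t^3-t)/48 = 840/24 - 36/48 = 34.25.
        z = (W - E[W]) / sqrt(Var[W]) = (12 - 14) / 5.8523 = -0.3417.
        Two-sided p = 2*Phi(z) = 0.732544.
Step 6: alpha = 0.1. fail to reject H0.

W+ = 16, W- = 12, W = min = 12, p = 0.732544, fail to reject H0.


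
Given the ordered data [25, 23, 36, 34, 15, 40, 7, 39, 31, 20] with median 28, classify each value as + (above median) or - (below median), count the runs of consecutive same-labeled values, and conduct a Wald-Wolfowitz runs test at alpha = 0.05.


Step 1: Compute median = 28; label A = above, B = below.
Labels in order: BBAABABAAB  (n_A = 5, n_B = 5)
Step 2: Count runs R = 7.
Step 3: Under H0 (random ordering), E[R] = 2*n_A*n_B/(n_A+n_B) + 1 = 2*5*5/10 + 1 = 6.0000.
        Var[R] = 2*n_A*n_B*(2*n_A*n_B - n_A - n_B) / ((n_A+n_B)^2 * (n_A+n_B-1)) = 2000/900 = 2.2222.
        SD[R] = 1.4907.
Step 4: Continuity-corrected z = (R - 0.5 - E[R]) / SD[R] = (7 - 0.5 - 6.0000) / 1.4907 = 0.3354.
Step 5: Two-sided p-value via normal approximation = 2*(1 - Phi(|z|)) = 0.737316.
Step 6: alpha = 0.05. fail to reject H0.

R = 7, z = 0.3354, p = 0.737316, fail to reject H0.


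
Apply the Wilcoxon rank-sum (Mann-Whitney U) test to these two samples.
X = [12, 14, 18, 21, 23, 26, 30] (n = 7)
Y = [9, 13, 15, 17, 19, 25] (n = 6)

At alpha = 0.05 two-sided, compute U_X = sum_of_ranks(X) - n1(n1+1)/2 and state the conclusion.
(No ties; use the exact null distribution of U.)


Step 1: Combine and sort all 13 observations; assign midranks.
sorted (value, group): (9,Y), (12,X), (13,Y), (14,X), (15,Y), (17,Y), (18,X), (19,Y), (21,X), (23,X), (25,Y), (26,X), (30,X)
ranks: 9->1, 12->2, 13->3, 14->4, 15->5, 17->6, 18->7, 19->8, 21->9, 23->10, 25->11, 26->12, 30->13
Step 2: Rank sum for X: R1 = 2 + 4 + 7 + 9 + 10 + 12 + 13 = 57.
Step 3: U_X = R1 - n1(n1+1)/2 = 57 - 7*8/2 = 57 - 28 = 29.
       U_Y = n1*n2 - U_X = 42 - 29 = 13.
Step 4: No ties, so the exact null distribution of U (based on enumerating the C(13,7) = 1716 equally likely rank assignments) gives the two-sided p-value.
Step 5: p-value = 0.294872; compare to alpha = 0.05. fail to reject H0.

U_X = 29, p = 0.294872, fail to reject H0 at alpha = 0.05.


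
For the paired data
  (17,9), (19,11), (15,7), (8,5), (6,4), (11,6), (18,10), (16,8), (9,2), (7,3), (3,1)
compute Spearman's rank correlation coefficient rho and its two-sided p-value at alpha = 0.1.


Step 1: Rank x and y separately (midranks; no ties here).
rank(x): 17->9, 19->11, 15->7, 8->4, 6->2, 11->6, 18->10, 16->8, 9->5, 7->3, 3->1
rank(y): 9->9, 11->11, 7->7, 5->5, 4->4, 6->6, 10->10, 8->8, 2->2, 3->3, 1->1
Step 2: d_i = R_x(i) - R_y(i); compute d_i^2.
  (9-9)^2=0, (11-11)^2=0, (7-7)^2=0, (4-5)^2=1, (2-4)^2=4, (6-6)^2=0, (10-10)^2=0, (8-8)^2=0, (5-2)^2=9, (3-3)^2=0, (1-1)^2=0
sum(d^2) = 14.
Step 3: rho = 1 - 6*14 / (11*(11^2 - 1)) = 1 - 84/1320 = 0.936364.
Step 4: Under H0, t = rho * sqrt((n-2)/(1-rho^2)) = 8.0024 ~ t(9).
Step 5: Two-sided p-value from the t-distribution with 9 df = 0.000022.
Step 6: alpha = 0.1. reject H0.

rho = 0.9364, p = 0.000022, reject H0 at alpha = 0.1.


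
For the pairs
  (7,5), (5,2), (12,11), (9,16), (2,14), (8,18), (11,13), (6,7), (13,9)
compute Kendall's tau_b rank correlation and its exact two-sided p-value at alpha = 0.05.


Step 1: Enumerate the 36 unordered pairs (i,j) with i<j and classify each by sign(x_j-x_i) * sign(y_j-y_i).
  (1,2):dx=-2,dy=-3->C; (1,3):dx=+5,dy=+6->C; (1,4):dx=+2,dy=+11->C; (1,5):dx=-5,dy=+9->D
  (1,6):dx=+1,dy=+13->C; (1,7):dx=+4,dy=+8->C; (1,8):dx=-1,dy=+2->D; (1,9):dx=+6,dy=+4->C
  (2,3):dx=+7,dy=+9->C; (2,4):dx=+4,dy=+14->C; (2,5):dx=-3,dy=+12->D; (2,6):dx=+3,dy=+16->C
  (2,7):dx=+6,dy=+11->C; (2,8):dx=+1,dy=+5->C; (2,9):dx=+8,dy=+7->C; (3,4):dx=-3,dy=+5->D
  (3,5):dx=-10,dy=+3->D; (3,6):dx=-4,dy=+7->D; (3,7):dx=-1,dy=+2->D; (3,8):dx=-6,dy=-4->C
  (3,9):dx=+1,dy=-2->D; (4,5):dx=-7,dy=-2->C; (4,6):dx=-1,dy=+2->D; (4,7):dx=+2,dy=-3->D
  (4,8):dx=-3,dy=-9->C; (4,9):dx=+4,dy=-7->D; (5,6):dx=+6,dy=+4->C; (5,7):dx=+9,dy=-1->D
  (5,8):dx=+4,dy=-7->D; (5,9):dx=+11,dy=-5->D; (6,7):dx=+3,dy=-5->D; (6,8):dx=-2,dy=-11->C
  (6,9):dx=+5,dy=-9->D; (7,8):dx=-5,dy=-6->C; (7,9):dx=+2,dy=-4->D; (8,9):dx=+7,dy=+2->C
Step 2: C = 19, D = 17, total pairs = 36.
Step 3: tau = (C - D)/(n(n-1)/2) = (19 - 17)/36 = 0.055556.
Step 4: Exact two-sided p-value (enumerate n! = 362880 permutations of y under H0): p = 0.919455.
Step 5: alpha = 0.05. fail to reject H0.

tau_b = 0.0556 (C=19, D=17), p = 0.919455, fail to reject H0.


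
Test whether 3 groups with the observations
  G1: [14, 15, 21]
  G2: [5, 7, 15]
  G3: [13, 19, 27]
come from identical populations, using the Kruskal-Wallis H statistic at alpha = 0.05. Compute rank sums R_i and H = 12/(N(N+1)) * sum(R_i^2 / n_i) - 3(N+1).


Step 1: Combine all N = 9 observations and assign midranks.
sorted (value, group, rank): (5,G2,1), (7,G2,2), (13,G3,3), (14,G1,4), (15,G1,5.5), (15,G2,5.5), (19,G3,7), (21,G1,8), (27,G3,9)
Step 2: Sum ranks within each group.
R_1 = 17.5 (n_1 = 3)
R_2 = 8.5 (n_2 = 3)
R_3 = 19 (n_3 = 3)
Step 3: H = 12/(N(N+1)) * sum(R_i^2/n_i) - 3(N+1)
     = 12/(9*10) * (17.5^2/3 + 8.5^2/3 + 19^2/3) - 3*10
     = 0.133333 * 246.5 - 30
     = 2.866667.
Step 4: Ties present; correction factor C = 1 - 6/(9^3 - 9) = 0.991667. Corrected H = 2.866667 / 0.991667 = 2.890756.
Step 5: Under H0, H ~ chi^2(2); p-value = 0.235657.
Step 6: alpha = 0.05. fail to reject H0.

H = 2.8908, df = 2, p = 0.235657, fail to reject H0.


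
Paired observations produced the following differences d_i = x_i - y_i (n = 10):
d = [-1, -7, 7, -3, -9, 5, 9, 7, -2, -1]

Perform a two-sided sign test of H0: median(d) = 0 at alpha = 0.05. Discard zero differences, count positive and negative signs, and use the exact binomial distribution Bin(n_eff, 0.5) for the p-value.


Step 1: Discard zero differences. Original n = 10; n_eff = number of nonzero differences = 10.
Nonzero differences (with sign): -1, -7, +7, -3, -9, +5, +9, +7, -2, -1
Step 2: Count signs: positive = 4, negative = 6.
Step 3: Under H0: P(positive) = 0.5, so the number of positives S ~ Bin(10, 0.5).
Step 4: Two-sided exact p-value = sum of Bin(10,0.5) probabilities at or below the observed probability = 0.753906.
Step 5: alpha = 0.05. fail to reject H0.

n_eff = 10, pos = 4, neg = 6, p = 0.753906, fail to reject H0.


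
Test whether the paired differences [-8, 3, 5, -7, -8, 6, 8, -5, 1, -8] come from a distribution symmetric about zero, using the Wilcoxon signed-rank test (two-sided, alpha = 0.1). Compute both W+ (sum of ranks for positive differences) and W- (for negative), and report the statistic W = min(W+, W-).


Step 1: Drop any zero differences (none here) and take |d_i|.
|d| = [8, 3, 5, 7, 8, 6, 8, 5, 1, 8]
Step 2: Midrank |d_i| (ties get averaged ranks).
ranks: |8|->8.5, |3|->2, |5|->3.5, |7|->6, |8|->8.5, |6|->5, |8|->8.5, |5|->3.5, |1|->1, |8|->8.5
Step 3: Attach original signs; sum ranks with positive sign and with negative sign.
W+ = 2 + 3.5 + 5 + 8.5 + 1 = 20
W- = 8.5 + 6 + 8.5 + 3.5 + 8.5 = 35
(Check: W+ + W- = 55 should equal n(n+1)/2 = 55.)
Step 4: Test statistic W = min(W+, W-) = 20.
Step 5: Ties in |d|, so use the tie-corrected normal approximation.
        E[W] = n(n+1)/4 = 10*11/4 = 27.5.
        Tie groups: |d|=5 (t=2), |d|=8 (t=4); sum(t^3 - t) = 66.
        Var[W] = n(n+1)(2n+1)/24 - sum(t^3-t)/48 = 2310/24 - 66/48 = 94.875.
        z = (W - E[W]) / sqrt(Var[W]) = (20 - 27.5) / 9.7404 = -0.7700.
        Two-sided p = 2*Phi(z) = 0.441306.
Step 6: alpha = 0.1. fail to reject H0.

W+ = 20, W- = 35, W = min = 20, p = 0.441306, fail to reject H0.


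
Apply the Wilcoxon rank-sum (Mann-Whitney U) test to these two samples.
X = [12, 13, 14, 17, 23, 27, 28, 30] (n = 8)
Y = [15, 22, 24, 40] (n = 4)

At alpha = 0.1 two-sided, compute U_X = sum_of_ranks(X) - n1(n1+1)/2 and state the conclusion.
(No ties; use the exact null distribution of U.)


Step 1: Combine and sort all 12 observations; assign midranks.
sorted (value, group): (12,X), (13,X), (14,X), (15,Y), (17,X), (22,Y), (23,X), (24,Y), (27,X), (28,X), (30,X), (40,Y)
ranks: 12->1, 13->2, 14->3, 15->4, 17->5, 22->6, 23->7, 24->8, 27->9, 28->10, 30->11, 40->12
Step 2: Rank sum for X: R1 = 1 + 2 + 3 + 5 + 7 + 9 + 10 + 11 = 48.
Step 3: U_X = R1 - n1(n1+1)/2 = 48 - 8*9/2 = 48 - 36 = 12.
       U_Y = n1*n2 - U_X = 32 - 12 = 20.
Step 4: No ties, so the exact null distribution of U (based on enumerating the C(12,8) = 495 equally likely rank assignments) gives the two-sided p-value.
Step 5: p-value = 0.569697; compare to alpha = 0.1. fail to reject H0.

U_X = 12, p = 0.569697, fail to reject H0 at alpha = 0.1.


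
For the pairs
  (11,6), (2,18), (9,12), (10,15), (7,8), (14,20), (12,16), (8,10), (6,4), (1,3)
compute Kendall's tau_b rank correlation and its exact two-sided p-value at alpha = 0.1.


Step 1: Enumerate the 45 unordered pairs (i,j) with i<j and classify each by sign(x_j-x_i) * sign(y_j-y_i).
  (1,2):dx=-9,dy=+12->D; (1,3):dx=-2,dy=+6->D; (1,4):dx=-1,dy=+9->D; (1,5):dx=-4,dy=+2->D
  (1,6):dx=+3,dy=+14->C; (1,7):dx=+1,dy=+10->C; (1,8):dx=-3,dy=+4->D; (1,9):dx=-5,dy=-2->C
  (1,10):dx=-10,dy=-3->C; (2,3):dx=+7,dy=-6->D; (2,4):dx=+8,dy=-3->D; (2,5):dx=+5,dy=-10->D
  (2,6):dx=+12,dy=+2->C; (2,7):dx=+10,dy=-2->D; (2,8):dx=+6,dy=-8->D; (2,9):dx=+4,dy=-14->D
  (2,10):dx=-1,dy=-15->C; (3,4):dx=+1,dy=+3->C; (3,5):dx=-2,dy=-4->C; (3,6):dx=+5,dy=+8->C
  (3,7):dx=+3,dy=+4->C; (3,8):dx=-1,dy=-2->C; (3,9):dx=-3,dy=-8->C; (3,10):dx=-8,dy=-9->C
  (4,5):dx=-3,dy=-7->C; (4,6):dx=+4,dy=+5->C; (4,7):dx=+2,dy=+1->C; (4,8):dx=-2,dy=-5->C
  (4,9):dx=-4,dy=-11->C; (4,10):dx=-9,dy=-12->C; (5,6):dx=+7,dy=+12->C; (5,7):dx=+5,dy=+8->C
  (5,8):dx=+1,dy=+2->C; (5,9):dx=-1,dy=-4->C; (5,10):dx=-6,dy=-5->C; (6,7):dx=-2,dy=-4->C
  (6,8):dx=-6,dy=-10->C; (6,9):dx=-8,dy=-16->C; (6,10):dx=-13,dy=-17->C; (7,8):dx=-4,dy=-6->C
  (7,9):dx=-6,dy=-12->C; (7,10):dx=-11,dy=-13->C; (8,9):dx=-2,dy=-6->C; (8,10):dx=-7,dy=-7->C
  (9,10):dx=-5,dy=-1->C
Step 2: C = 34, D = 11, total pairs = 45.
Step 3: tau = (C - D)/(n(n-1)/2) = (34 - 11)/45 = 0.511111.
Step 4: Exact two-sided p-value (enumerate n! = 3628800 permutations of y under H0): p = 0.046623.
Step 5: alpha = 0.1. reject H0.

tau_b = 0.5111 (C=34, D=11), p = 0.046623, reject H0.


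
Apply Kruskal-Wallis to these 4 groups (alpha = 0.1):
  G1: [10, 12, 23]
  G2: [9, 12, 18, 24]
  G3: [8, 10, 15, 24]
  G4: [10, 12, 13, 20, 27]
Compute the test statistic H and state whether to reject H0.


Step 1: Combine all N = 16 observations and assign midranks.
sorted (value, group, rank): (8,G3,1), (9,G2,2), (10,G1,4), (10,G3,4), (10,G4,4), (12,G1,7), (12,G2,7), (12,G4,7), (13,G4,9), (15,G3,10), (18,G2,11), (20,G4,12), (23,G1,13), (24,G2,14.5), (24,G3,14.5), (27,G4,16)
Step 2: Sum ranks within each group.
R_1 = 24 (n_1 = 3)
R_2 = 34.5 (n_2 = 4)
R_3 = 29.5 (n_3 = 4)
R_4 = 48 (n_4 = 5)
Step 3: H = 12/(N(N+1)) * sum(R_i^2/n_i) - 3(N+1)
     = 12/(16*17) * (24^2/3 + 34.5^2/4 + 29.5^2/4 + 48^2/5) - 3*17
     = 0.044118 * 1167.92 - 51
     = 0.526103.
Step 4: Ties present; correction factor C = 1 - 54/(16^3 - 16) = 0.986765. Corrected H = 0.526103 / 0.986765 = 0.533159.
Step 5: Under H0, H ~ chi^2(3); p-value = 0.911548.
Step 6: alpha = 0.1. fail to reject H0.

H = 0.5332, df = 3, p = 0.911548, fail to reject H0.


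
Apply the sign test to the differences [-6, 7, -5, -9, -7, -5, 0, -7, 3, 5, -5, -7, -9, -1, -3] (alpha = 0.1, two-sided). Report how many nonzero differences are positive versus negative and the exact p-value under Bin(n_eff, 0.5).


Step 1: Discard zero differences. Original n = 15; n_eff = number of nonzero differences = 14.
Nonzero differences (with sign): -6, +7, -5, -9, -7, -5, -7, +3, +5, -5, -7, -9, -1, -3
Step 2: Count signs: positive = 3, negative = 11.
Step 3: Under H0: P(positive) = 0.5, so the number of positives S ~ Bin(14, 0.5).
Step 4: Two-sided exact p-value = sum of Bin(14,0.5) probabilities at or below the observed probability = 0.057373.
Step 5: alpha = 0.1. reject H0.

n_eff = 14, pos = 3, neg = 11, p = 0.057373, reject H0.


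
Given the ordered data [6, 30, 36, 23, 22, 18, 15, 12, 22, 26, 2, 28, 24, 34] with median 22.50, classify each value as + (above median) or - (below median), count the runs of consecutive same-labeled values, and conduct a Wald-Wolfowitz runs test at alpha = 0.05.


Step 1: Compute median = 22.50; label A = above, B = below.
Labels in order: BAAABBBBBABAAA  (n_A = 7, n_B = 7)
Step 2: Count runs R = 6.
Step 3: Under H0 (random ordering), E[R] = 2*n_A*n_B/(n_A+n_B) + 1 = 2*7*7/14 + 1 = 8.0000.
        Var[R] = 2*n_A*n_B*(2*n_A*n_B - n_A - n_B) / ((n_A+n_B)^2 * (n_A+n_B-1)) = 8232/2548 = 3.2308.
        SD[R] = 1.7974.
Step 4: Continuity-corrected z = (R + 0.5 - E[R]) / SD[R] = (6 + 0.5 - 8.0000) / 1.7974 = -0.8345.
Step 5: Two-sided p-value via normal approximation = 2*(1 - Phi(|z|)) = 0.403986.
Step 6: alpha = 0.05. fail to reject H0.

R = 6, z = -0.8345, p = 0.403986, fail to reject H0.


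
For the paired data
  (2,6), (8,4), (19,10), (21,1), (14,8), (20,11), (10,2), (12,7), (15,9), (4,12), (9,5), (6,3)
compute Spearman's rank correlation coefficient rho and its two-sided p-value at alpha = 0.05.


Step 1: Rank x and y separately (midranks; no ties here).
rank(x): 2->1, 8->4, 19->10, 21->12, 14->8, 20->11, 10->6, 12->7, 15->9, 4->2, 9->5, 6->3
rank(y): 6->6, 4->4, 10->10, 1->1, 8->8, 11->11, 2->2, 7->7, 9->9, 12->12, 5->5, 3->3
Step 2: d_i = R_x(i) - R_y(i); compute d_i^2.
  (1-6)^2=25, (4-4)^2=0, (10-10)^2=0, (12-1)^2=121, (8-8)^2=0, (11-11)^2=0, (6-2)^2=16, (7-7)^2=0, (9-9)^2=0, (2-12)^2=100, (5-5)^2=0, (3-3)^2=0
sum(d^2) = 262.
Step 3: rho = 1 - 6*262 / (12*(12^2 - 1)) = 1 - 1572/1716 = 0.083916.
Step 4: Under H0, t = rho * sqrt((n-2)/(1-rho^2)) = 0.2663 ~ t(10).
Step 5: Two-sided p-value from the t-distribution with 10 df = 0.795415.
Step 6: alpha = 0.05. fail to reject H0.

rho = 0.0839, p = 0.795415, fail to reject H0 at alpha = 0.05.


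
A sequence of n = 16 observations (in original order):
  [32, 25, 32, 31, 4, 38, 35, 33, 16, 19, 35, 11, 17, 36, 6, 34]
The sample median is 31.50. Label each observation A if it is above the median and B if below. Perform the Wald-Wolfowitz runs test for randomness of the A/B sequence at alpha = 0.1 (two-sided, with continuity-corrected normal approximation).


Step 1: Compute median = 31.50; label A = above, B = below.
Labels in order: ABABBAAABBABBABA  (n_A = 8, n_B = 8)
Step 2: Count runs R = 11.
Step 3: Under H0 (random ordering), E[R] = 2*n_A*n_B/(n_A+n_B) + 1 = 2*8*8/16 + 1 = 9.0000.
        Var[R] = 2*n_A*n_B*(2*n_A*n_B - n_A - n_B) / ((n_A+n_B)^2 * (n_A+n_B-1)) = 14336/3840 = 3.7333.
        SD[R] = 1.9322.
Step 4: Continuity-corrected z = (R - 0.5 - E[R]) / SD[R] = (11 - 0.5 - 9.0000) / 1.9322 = 0.7763.
Step 5: Two-sided p-value via normal approximation = 2*(1 - Phi(|z|)) = 0.437558.
Step 6: alpha = 0.1. fail to reject H0.

R = 11, z = 0.7763, p = 0.437558, fail to reject H0.


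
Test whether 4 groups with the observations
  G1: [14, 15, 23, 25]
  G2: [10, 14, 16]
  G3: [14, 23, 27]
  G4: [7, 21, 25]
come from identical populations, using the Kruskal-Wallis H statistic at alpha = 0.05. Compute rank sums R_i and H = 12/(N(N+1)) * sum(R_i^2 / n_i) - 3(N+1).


Step 1: Combine all N = 13 observations and assign midranks.
sorted (value, group, rank): (7,G4,1), (10,G2,2), (14,G1,4), (14,G2,4), (14,G3,4), (15,G1,6), (16,G2,7), (21,G4,8), (23,G1,9.5), (23,G3,9.5), (25,G1,11.5), (25,G4,11.5), (27,G3,13)
Step 2: Sum ranks within each group.
R_1 = 31 (n_1 = 4)
R_2 = 13 (n_2 = 3)
R_3 = 26.5 (n_3 = 3)
R_4 = 20.5 (n_4 = 3)
Step 3: H = 12/(N(N+1)) * sum(R_i^2/n_i) - 3(N+1)
     = 12/(13*14) * (31^2/4 + 13^2/3 + 26.5^2/3 + 20.5^2/3) - 3*14
     = 0.065934 * 670.75 - 42
     = 2.225275.
Step 4: Ties present; correction factor C = 1 - 36/(13^3 - 13) = 0.983516. Corrected H = 2.225275 / 0.983516 = 2.262570.
Step 5: Under H0, H ~ chi^2(3); p-value = 0.519729.
Step 6: alpha = 0.05. fail to reject H0.

H = 2.2626, df = 3, p = 0.519729, fail to reject H0.


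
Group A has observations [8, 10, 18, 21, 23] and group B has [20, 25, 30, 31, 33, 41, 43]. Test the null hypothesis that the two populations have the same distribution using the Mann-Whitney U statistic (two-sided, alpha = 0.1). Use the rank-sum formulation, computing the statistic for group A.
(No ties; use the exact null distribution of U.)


Step 1: Combine and sort all 12 observations; assign midranks.
sorted (value, group): (8,X), (10,X), (18,X), (20,Y), (21,X), (23,X), (25,Y), (30,Y), (31,Y), (33,Y), (41,Y), (43,Y)
ranks: 8->1, 10->2, 18->3, 20->4, 21->5, 23->6, 25->7, 30->8, 31->9, 33->10, 41->11, 43->12
Step 2: Rank sum for X: R1 = 1 + 2 + 3 + 5 + 6 = 17.
Step 3: U_X = R1 - n1(n1+1)/2 = 17 - 5*6/2 = 17 - 15 = 2.
       U_Y = n1*n2 - U_X = 35 - 2 = 33.
Step 4: No ties, so the exact null distribution of U (based on enumerating the C(12,5) = 792 equally likely rank assignments) gives the two-sided p-value.
Step 5: p-value = 0.010101; compare to alpha = 0.1. reject H0.

U_X = 2, p = 0.010101, reject H0 at alpha = 0.1.


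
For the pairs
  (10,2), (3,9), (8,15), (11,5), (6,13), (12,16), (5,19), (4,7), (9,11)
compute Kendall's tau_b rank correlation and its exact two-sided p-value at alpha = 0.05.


Step 1: Enumerate the 36 unordered pairs (i,j) with i<j and classify each by sign(x_j-x_i) * sign(y_j-y_i).
  (1,2):dx=-7,dy=+7->D; (1,3):dx=-2,dy=+13->D; (1,4):dx=+1,dy=+3->C; (1,5):dx=-4,dy=+11->D
  (1,6):dx=+2,dy=+14->C; (1,7):dx=-5,dy=+17->D; (1,8):dx=-6,dy=+5->D; (1,9):dx=-1,dy=+9->D
  (2,3):dx=+5,dy=+6->C; (2,4):dx=+8,dy=-4->D; (2,5):dx=+3,dy=+4->C; (2,6):dx=+9,dy=+7->C
  (2,7):dx=+2,dy=+10->C; (2,8):dx=+1,dy=-2->D; (2,9):dx=+6,dy=+2->C; (3,4):dx=+3,dy=-10->D
  (3,5):dx=-2,dy=-2->C; (3,6):dx=+4,dy=+1->C; (3,7):dx=-3,dy=+4->D; (3,8):dx=-4,dy=-8->C
  (3,9):dx=+1,dy=-4->D; (4,5):dx=-5,dy=+8->D; (4,6):dx=+1,dy=+11->C; (4,7):dx=-6,dy=+14->D
  (4,8):dx=-7,dy=+2->D; (4,9):dx=-2,dy=+6->D; (5,6):dx=+6,dy=+3->C; (5,7):dx=-1,dy=+6->D
  (5,8):dx=-2,dy=-6->C; (5,9):dx=+3,dy=-2->D; (6,7):dx=-7,dy=+3->D; (6,8):dx=-8,dy=-9->C
  (6,9):dx=-3,dy=-5->C; (7,8):dx=-1,dy=-12->C; (7,9):dx=+4,dy=-8->D; (8,9):dx=+5,dy=+4->C
Step 2: C = 17, D = 19, total pairs = 36.
Step 3: tau = (C - D)/(n(n-1)/2) = (17 - 19)/36 = -0.055556.
Step 4: Exact two-sided p-value (enumerate n! = 362880 permutations of y under H0): p = 0.919455.
Step 5: alpha = 0.05. fail to reject H0.

tau_b = -0.0556 (C=17, D=19), p = 0.919455, fail to reject H0.


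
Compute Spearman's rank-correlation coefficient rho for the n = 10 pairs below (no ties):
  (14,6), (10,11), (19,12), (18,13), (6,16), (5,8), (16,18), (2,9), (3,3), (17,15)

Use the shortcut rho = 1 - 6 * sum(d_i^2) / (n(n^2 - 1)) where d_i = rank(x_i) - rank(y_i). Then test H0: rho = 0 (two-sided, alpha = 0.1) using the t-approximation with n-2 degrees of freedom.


Step 1: Rank x and y separately (midranks; no ties here).
rank(x): 14->6, 10->5, 19->10, 18->9, 6->4, 5->3, 16->7, 2->1, 3->2, 17->8
rank(y): 6->2, 11->5, 12->6, 13->7, 16->9, 8->3, 18->10, 9->4, 3->1, 15->8
Step 2: d_i = R_x(i) - R_y(i); compute d_i^2.
  (6-2)^2=16, (5-5)^2=0, (10-6)^2=16, (9-7)^2=4, (4-9)^2=25, (3-3)^2=0, (7-10)^2=9, (1-4)^2=9, (2-1)^2=1, (8-8)^2=0
sum(d^2) = 80.
Step 3: rho = 1 - 6*80 / (10*(10^2 - 1)) = 1 - 480/990 = 0.515152.
Step 4: Under H0, t = rho * sqrt((n-2)/(1-rho^2)) = 1.7000 ~ t(8).
Step 5: Two-sided p-value from the t-distribution with 8 df = 0.127553.
Step 6: alpha = 0.1. fail to reject H0.

rho = 0.5152, p = 0.127553, fail to reject H0 at alpha = 0.1.
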